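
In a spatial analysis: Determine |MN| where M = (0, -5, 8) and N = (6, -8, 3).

d = √[(x₂-x₁)² + (y₂-y₁)² + (z₂-z₁)²]
  = √[6² + (-3)² + (-5)²]
  = √[36 + 9 + 25]
  = √70
  ≈ 8.367

8.367


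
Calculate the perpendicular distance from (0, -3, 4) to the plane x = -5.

distance = |a·x₀ + b·y₀ + c·z₀ - d| / √(a² + b² + c²)
  = |1·0 + 0·(-3) + 0·4 - (-5)| / √(1² + 0² + 0²)
  = |0 + 0 + 0 + 5| / √(1 + 0 + 0)
  = |5| / √1
  = 5 / 1
  ≈ 5

5


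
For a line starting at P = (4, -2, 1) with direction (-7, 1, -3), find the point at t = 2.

P(t) = P + t·d
  = (4 + (-7)·2, -2 + 1·2, 1 + (-3)·2)
  = (4 - 14, -2 + 2, 1 - 6)
  = (-10, 0, -5)

(-10, 0, -5)


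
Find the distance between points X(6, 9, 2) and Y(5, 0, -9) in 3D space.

d = √[(x₂-x₁)² + (y₂-y₁)² + (z₂-z₁)²]
  = √[(-1)² + (-9)² + (-11)²]
  = √[1 + 81 + 121]
  = √203
  ≈ 14.25

14.25


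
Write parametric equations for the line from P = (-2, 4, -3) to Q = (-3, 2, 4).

Direction vector d = Q - P = (-3 + 2, 2 - 4, 4 + 3) = (-1, -2, 7)
Parametric form r = P + t·d:
x = -2 - t, y = 4 - 2t, z = -3 + 7t

x = -2 - t, y = 4 - 2t, z = -3 + 7t


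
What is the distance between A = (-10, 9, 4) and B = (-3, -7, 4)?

d = √[(x₂-x₁)² + (y₂-y₁)² + (z₂-z₁)²]
  = √[7² + (-16)² + 0²]
  = √[49 + 256 + 0]
  = √305
  ≈ 17.46

17.46


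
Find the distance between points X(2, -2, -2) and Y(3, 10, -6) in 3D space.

d = √[(x₂-x₁)² + (y₂-y₁)² + (z₂-z₁)²]
  = √[1² + 12² + (-4)²]
  = √[1 + 144 + 16]
  = √161
  ≈ 12.69

12.69


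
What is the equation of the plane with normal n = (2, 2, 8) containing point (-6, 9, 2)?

The plane through P with normal n = (a, b, c) satisfies n·(r - P) = 0,
i.e. ax + by + cz = a·x₀ + b·y₀ + c·z₀.
d = 2·(-6) + 2·9 + 8·2
  = -12 + 18 + 16
  = 22
Equation: 2x + 2y + 8z = 22

2x + 2y + 8z = 22


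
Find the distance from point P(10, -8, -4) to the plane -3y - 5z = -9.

distance = |a·x₀ + b·y₀ + c·z₀ - d| / √(a² + b² + c²)
  = |0·10 + (-3)·(-8) + (-5)·(-4) - (-9)| / √(0² + (-3)² + (-5)²)
  = |0 + 24 + 20 + 9| / √(0 + 9 + 25)
  = |53| / √34
  = 53 / 5.831
  ≈ 9.089

9.089


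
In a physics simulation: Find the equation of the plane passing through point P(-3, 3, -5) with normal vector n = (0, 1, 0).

The plane through P with normal n = (a, b, c) satisfies n·(r - P) = 0,
i.e. ax + by + cz = a·x₀ + b·y₀ + c·z₀.
d = 0·(-3) + 1·3 + 0·(-5)
  = 0 + 3 + 0
  = 3
Equation: y = 3

y = 3


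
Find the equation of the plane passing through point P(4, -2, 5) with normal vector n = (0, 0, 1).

The plane through P with normal n = (a, b, c) satisfies n·(r - P) = 0,
i.e. ax + by + cz = a·x₀ + b·y₀ + c·z₀.
d = 0·4 + 0·(-2) + 1·5
  = 0 + 0 + 5
  = 5
Equation: z = 5

z = 5


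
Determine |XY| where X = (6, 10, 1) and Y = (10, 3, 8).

d = √[(x₂-x₁)² + (y₂-y₁)² + (z₂-z₁)²]
  = √[4² + (-7)² + 7²]
  = √[16 + 49 + 49]
  = √114
  ≈ 10.68

10.68


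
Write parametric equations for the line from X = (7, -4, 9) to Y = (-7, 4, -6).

Direction vector d = Y - X = (-7 - 7, 4 + 4, -6 - 9) = (-14, 8, -15)
Parametric form r = X + t·d:
x = 7 - 14t, y = -4 + 8t, z = 9 - 15t

x = 7 - 14t, y = -4 + 8t, z = 9 - 15t


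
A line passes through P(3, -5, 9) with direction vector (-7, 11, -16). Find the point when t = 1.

P(t) = P + t·d
  = (3 + (-7)·1, -5 + 11·1, 9 + (-16)·1)
  = (3 - 7, -5 + 11, 9 - 16)
  = (-4, 6, -7)

(-4, 6, -7)


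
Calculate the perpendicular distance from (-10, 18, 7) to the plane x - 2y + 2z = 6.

distance = |a·x₀ + b·y₀ + c·z₀ - d| / √(a² + b² + c²)
  = |1·(-10) + (-2)·18 + 2·7 - 6| / √(1² + (-2)² + 2²)
  = |-10 - 36 + 14 - 6| / √(1 + 4 + 4)
  = |-38| / √9
  = 38 / 3
  ≈ 12.67

12.67


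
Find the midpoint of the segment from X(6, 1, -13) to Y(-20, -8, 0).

M = ((x₁+x₂)/2, (y₁+y₂)/2, (z₁+z₂)/2)
  = ((6 - 20)/2, (1 - 8)/2, (-13 + 0)/2)
  = (-14/2, -7/2, -13/2)
  = (-7, -3.5, -6.5)

(-7, -3.5, -6.5)


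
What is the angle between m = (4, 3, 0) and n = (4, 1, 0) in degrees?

m·n = 4·4 + 3·1 + 0·0 = 16 + 3 + 0 = 19
|m| = √(4² + 3² + 0²) = √25 ≈ 5
|n| = √(4² + 1² + 0²) = √17 ≈ 4.123
cos θ = (m·n)/(|m||n|) = 19/(5·4.123) ≈ 0.9216
θ = arccos(0.9216) ≈ 22.83°

22.83°


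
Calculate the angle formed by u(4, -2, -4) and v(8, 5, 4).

u·v = 4·8 + (-2)·5 + (-4)·4 = 32 - 10 - 16 = 6
|u| = √(4² + (-2)² + (-4)²) = √36 ≈ 6
|v| = √(8² + 5² + 4²) = √105 ≈ 10.25
cos θ = (u·v)/(|u||v|) = 6/(6·10.25) ≈ 0.09759
θ = arccos(0.09759) ≈ 84.4°

84.4°


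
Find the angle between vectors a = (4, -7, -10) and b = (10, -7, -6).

a·b = 4·10 + (-7)·(-7) + (-10)·(-6) = 40 + 49 + 60 = 149
|a| = √(4² + (-7)² + (-10)²) = √165 ≈ 12.85
|b| = √(10² + (-7)² + (-6)²) = √185 ≈ 13.6
cos θ = (a·b)/(|a||b|) = 149/(12.85·13.6) ≈ 0.8528
θ = arccos(0.8528) ≈ 31.48°

31.48°


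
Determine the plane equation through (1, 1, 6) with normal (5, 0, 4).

The plane through P with normal n = (a, b, c) satisfies n·(r - P) = 0,
i.e. ax + by + cz = a·x₀ + b·y₀ + c·z₀.
d = 5·1 + 0·1 + 4·6
  = 5 + 0 + 24
  = 29
Equation: 5x + 4z = 29

5x + 4z = 29


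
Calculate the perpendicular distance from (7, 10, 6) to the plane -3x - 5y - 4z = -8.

distance = |a·x₀ + b·y₀ + c·z₀ - d| / √(a² + b² + c²)
  = |(-3)·7 + (-5)·10 + (-4)·6 - (-8)| / √((-3)² + (-5)² + (-4)²)
  = |-21 - 50 - 24 + 8| / √(9 + 25 + 16)
  = |-87| / √50
  = 87 / 7.071
  ≈ 12.3

12.3


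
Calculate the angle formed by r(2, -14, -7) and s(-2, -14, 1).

r·s = 2·(-2) + (-14)·(-14) + (-7)·1 = -4 + 196 - 7 = 185
|r| = √(2² + (-14)² + (-7)²) = √249 ≈ 15.78
|s| = √((-2)² + (-14)² + 1²) = √201 ≈ 14.18
cos θ = (r·s)/(|r||s|) = 185/(15.78·14.18) ≈ 0.8269
θ = arccos(0.8269) ≈ 34.21°

34.21°


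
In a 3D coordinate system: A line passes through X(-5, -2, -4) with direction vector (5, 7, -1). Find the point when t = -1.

P(t) = X + t·d
  = (-5 + 5·(-1), -2 + 7·(-1), -4 + (-1)·(-1))
  = (-5 - 5, -2 - 7, -4 + 1)
  = (-10, -9, -3)

(-10, -9, -3)


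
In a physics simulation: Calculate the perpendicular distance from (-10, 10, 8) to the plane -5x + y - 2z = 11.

distance = |a·x₀ + b·y₀ + c·z₀ - d| / √(a² + b² + c²)
  = |(-5)·(-10) + 1·10 + (-2)·8 - 11| / √((-5)² + 1² + (-2)²)
  = |50 + 10 - 16 - 11| / √(25 + 1 + 4)
  = |33| / √30
  = 33 / 5.477
  ≈ 6.025

6.025


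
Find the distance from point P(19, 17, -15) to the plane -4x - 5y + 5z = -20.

distance = |a·x₀ + b·y₀ + c·z₀ - d| / √(a² + b² + c²)
  = |(-4)·19 + (-5)·17 + 5·(-15) - (-20)| / √((-4)² + (-5)² + 5²)
  = |-76 - 85 - 75 + 20| / √(16 + 25 + 25)
  = |-216| / √66
  = 216 / 8.124
  ≈ 26.59

26.59


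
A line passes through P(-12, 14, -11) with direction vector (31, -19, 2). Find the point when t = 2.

P(t) = P + t·d
  = (-12 + 31·2, 14 + (-19)·2, -11 + 2·2)
  = (-12 + 62, 14 - 38, -11 + 4)
  = (50, -24, -7)

(50, -24, -7)


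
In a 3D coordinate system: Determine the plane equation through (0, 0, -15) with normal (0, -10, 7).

The plane through P with normal n = (a, b, c) satisfies n·(r - P) = 0,
i.e. ax + by + cz = a·x₀ + b·y₀ + c·z₀.
d = 0·0 + (-10)·0 + 7·(-15)
  = 0 + 0 - 105
  = -105
Equation: -10y + 7z = -105

-10y + 7z = -105


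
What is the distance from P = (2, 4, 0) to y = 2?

distance = |a·x₀ + b·y₀ + c·z₀ - d| / √(a² + b² + c²)
  = |0·2 + 1·4 + 0·0 - 2| / √(0² + 1² + 0²)
  = |0 + 4 + 0 - 2| / √(0 + 1 + 0)
  = |2| / √1
  = 2 / 1
  ≈ 2

2


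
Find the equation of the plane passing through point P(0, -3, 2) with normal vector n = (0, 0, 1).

The plane through P with normal n = (a, b, c) satisfies n·(r - P) = 0,
i.e. ax + by + cz = a·x₀ + b·y₀ + c·z₀.
d = 0·0 + 0·(-3) + 1·2
  = 0 + 0 + 2
  = 2
Equation: z = 2

z = 2


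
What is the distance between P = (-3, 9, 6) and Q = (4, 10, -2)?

d = √[(x₂-x₁)² + (y₂-y₁)² + (z₂-z₁)²]
  = √[7² + 1² + (-8)²]
  = √[49 + 1 + 64]
  = √114
  ≈ 10.68

10.68


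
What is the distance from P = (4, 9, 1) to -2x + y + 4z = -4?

distance = |a·x₀ + b·y₀ + c·z₀ - d| / √(a² + b² + c²)
  = |(-2)·4 + 1·9 + 4·1 - (-4)| / √((-2)² + 1² + 4²)
  = |-8 + 9 + 4 + 4| / √(4 + 1 + 16)
  = |9| / √21
  = 9 / 4.583
  ≈ 1.964

1.964


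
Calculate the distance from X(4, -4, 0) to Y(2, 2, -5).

d = √[(x₂-x₁)² + (y₂-y₁)² + (z₂-z₁)²]
  = √[(-2)² + 6² + (-5)²]
  = √[4 + 36 + 25]
  = √65
  ≈ 8.062

8.062


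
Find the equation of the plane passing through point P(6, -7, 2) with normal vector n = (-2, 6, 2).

The plane through P with normal n = (a, b, c) satisfies n·(r - P) = 0,
i.e. ax + by + cz = a·x₀ + b·y₀ + c·z₀.
d = (-2)·6 + 6·(-7) + 2·2
  = -12 - 42 + 4
  = -50
Equation: -2x + 6y + 2z = -50

-2x + 6y + 2z = -50


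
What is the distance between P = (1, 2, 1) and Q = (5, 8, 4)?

d = √[(x₂-x₁)² + (y₂-y₁)² + (z₂-z₁)²]
  = √[4² + 6² + 3²]
  = √[16 + 36 + 9]
  = √61
  ≈ 7.81

7.81


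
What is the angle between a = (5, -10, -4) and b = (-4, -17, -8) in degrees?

a·b = 5·(-4) + (-10)·(-17) + (-4)·(-8) = -20 + 170 + 32 = 182
|a| = √(5² + (-10)² + (-4)²) = √141 ≈ 11.87
|b| = √((-4)² + (-17)² + (-8)²) = √369 ≈ 19.21
cos θ = (a·b)/(|a||b|) = 182/(11.87·19.21) ≈ 0.7979
θ = arccos(0.7979) ≈ 37.07°

37.07°


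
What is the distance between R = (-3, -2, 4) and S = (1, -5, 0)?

d = √[(x₂-x₁)² + (y₂-y₁)² + (z₂-z₁)²]
  = √[4² + (-3)² + (-4)²]
  = √[16 + 9 + 16]
  = √41
  ≈ 6.403

6.403


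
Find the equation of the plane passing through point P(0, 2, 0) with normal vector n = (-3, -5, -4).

The plane through P with normal n = (a, b, c) satisfies n·(r - P) = 0,
i.e. ax + by + cz = a·x₀ + b·y₀ + c·z₀.
d = (-3)·0 + (-5)·2 + (-4)·0
  = 0 - 10 + 0
  = -10
Equation: -3x - 5y - 4z = -10

-3x - 5y - 4z = -10


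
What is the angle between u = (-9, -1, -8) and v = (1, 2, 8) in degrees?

u·v = (-9)·1 + (-1)·2 + (-8)·8 = -9 - 2 - 64 = -75
|u| = √((-9)² + (-1)² + (-8)²) = √146 ≈ 12.08
|v| = √(1² + 2² + 8²) = √69 ≈ 8.307
cos θ = (u·v)/(|u||v|) = -75/(12.08·8.307) ≈ -0.7472
θ = arccos(-0.7472) ≈ 138.4°

138.4°


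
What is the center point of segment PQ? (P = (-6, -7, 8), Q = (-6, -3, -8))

M = ((x₁+x₂)/2, (y₁+y₂)/2, (z₁+z₂)/2)
  = ((-6 - 6)/2, (-7 - 3)/2, (8 - 8)/2)
  = (-12/2, -10/2, 0/2)
  = (-6, -5, 0)

(-6, -5, 0)


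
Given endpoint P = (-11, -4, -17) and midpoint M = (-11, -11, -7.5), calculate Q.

Q = 2M - P
  = (2·(-11) - (-11), 2·(-11) - (-4), 2·(-7.5) - (-17))
  = (-22 + 11, -22 + 4, -15 + 17)
  = (-11, -18, 2)

(-11, -18, 2)


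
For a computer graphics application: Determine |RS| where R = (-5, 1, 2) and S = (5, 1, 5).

d = √[(x₂-x₁)² + (y₂-y₁)² + (z₂-z₁)²]
  = √[10² + 0² + 3²]
  = √[100 + 0 + 9]
  = √109
  ≈ 10.44

10.44


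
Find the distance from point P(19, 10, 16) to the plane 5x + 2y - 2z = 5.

distance = |a·x₀ + b·y₀ + c·z₀ - d| / √(a² + b² + c²)
  = |5·19 + 2·10 + (-2)·16 - 5| / √(5² + 2² + (-2)²)
  = |95 + 20 - 32 - 5| / √(25 + 4 + 4)
  = |78| / √33
  = 78 / 5.745
  ≈ 13.58

13.58


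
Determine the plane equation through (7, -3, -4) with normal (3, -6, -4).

The plane through P with normal n = (a, b, c) satisfies n·(r - P) = 0,
i.e. ax + by + cz = a·x₀ + b·y₀ + c·z₀.
d = 3·7 + (-6)·(-3) + (-4)·(-4)
  = 21 + 18 + 16
  = 55
Equation: 3x - 6y - 4z = 55

3x - 6y - 4z = 55


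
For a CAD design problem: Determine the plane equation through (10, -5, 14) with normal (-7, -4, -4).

The plane through P with normal n = (a, b, c) satisfies n·(r - P) = 0,
i.e. ax + by + cz = a·x₀ + b·y₀ + c·z₀.
d = (-7)·10 + (-4)·(-5) + (-4)·14
  = -70 + 20 - 56
  = -106
Equation: -7x - 4y - 4z = -106

-7x - 4y - 4z = -106


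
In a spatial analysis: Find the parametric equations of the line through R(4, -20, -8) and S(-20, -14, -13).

Direction vector d = S - R = (-20 - 4, -14 + 20, -13 + 8) = (-24, 6, -5)
Parametric form r = R + t·d:
x = 4 - 24t, y = -20 + 6t, z = -8 - 5t

x = 4 - 24t, y = -20 + 6t, z = -8 - 5t


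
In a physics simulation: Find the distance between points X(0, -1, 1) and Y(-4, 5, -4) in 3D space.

d = √[(x₂-x₁)² + (y₂-y₁)² + (z₂-z₁)²]
  = √[(-4)² + 6² + (-5)²]
  = √[16 + 36 + 25]
  = √77
  ≈ 8.775

8.775


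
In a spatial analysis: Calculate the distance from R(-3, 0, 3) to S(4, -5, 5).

d = √[(x₂-x₁)² + (y₂-y₁)² + (z₂-z₁)²]
  = √[7² + (-5)² + 2²]
  = √[49 + 25 + 4]
  = √78
  ≈ 8.832

8.832


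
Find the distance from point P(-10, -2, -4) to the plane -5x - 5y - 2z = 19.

distance = |a·x₀ + b·y₀ + c·z₀ - d| / √(a² + b² + c²)
  = |(-5)·(-10) + (-5)·(-2) + (-2)·(-4) - 19| / √((-5)² + (-5)² + (-2)²)
  = |50 + 10 + 8 - 19| / √(25 + 25 + 4)
  = |49| / √54
  = 49 / 7.348
  ≈ 6.668

6.668


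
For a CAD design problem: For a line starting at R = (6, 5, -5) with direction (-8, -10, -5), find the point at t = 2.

P(t) = R + t·d
  = (6 + (-8)·2, 5 + (-10)·2, -5 + (-5)·2)
  = (6 - 16, 5 - 20, -5 - 10)
  = (-10, -15, -15)

(-10, -15, -15)


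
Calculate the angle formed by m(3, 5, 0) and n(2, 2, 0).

m·n = 3·2 + 5·2 + 0·0 = 6 + 10 + 0 = 16
|m| = √(3² + 5² + 0²) = √34 ≈ 5.831
|n| = √(2² + 2² + 0²) = √8 ≈ 2.828
cos θ = (m·n)/(|m||n|) = 16/(5.831·2.828) ≈ 0.9701
θ = arccos(0.9701) ≈ 14.04°

14.04°


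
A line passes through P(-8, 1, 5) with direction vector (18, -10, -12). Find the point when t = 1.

P(t) = P + t·d
  = (-8 + 18·1, 1 + (-10)·1, 5 + (-12)·1)
  = (-8 + 18, 1 - 10, 5 - 12)
  = (10, -9, -7)

(10, -9, -7)


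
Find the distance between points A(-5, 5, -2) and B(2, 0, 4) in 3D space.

d = √[(x₂-x₁)² + (y₂-y₁)² + (z₂-z₁)²]
  = √[7² + (-5)² + 6²]
  = √[49 + 25 + 36]
  = √110
  ≈ 10.49

10.49


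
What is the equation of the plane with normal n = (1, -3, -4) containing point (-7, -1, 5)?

The plane through P with normal n = (a, b, c) satisfies n·(r - P) = 0,
i.e. ax + by + cz = a·x₀ + b·y₀ + c·z₀.
d = 1·(-7) + (-3)·(-1) + (-4)·5
  = -7 + 3 - 20
  = -24
Equation: x - 3y - 4z = -24

x - 3y - 4z = -24


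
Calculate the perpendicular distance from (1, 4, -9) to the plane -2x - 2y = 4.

distance = |a·x₀ + b·y₀ + c·z₀ - d| / √(a² + b² + c²)
  = |(-2)·1 + (-2)·4 + 0·(-9) - 4| / √((-2)² + (-2)² + 0²)
  = |-2 - 8 + 0 - 4| / √(4 + 4 + 0)
  = |-14| / √8
  = 14 / 2.828
  ≈ 4.95

4.95


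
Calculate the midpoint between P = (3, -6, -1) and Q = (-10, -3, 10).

M = ((x₁+x₂)/2, (y₁+y₂)/2, (z₁+z₂)/2)
  = ((3 - 10)/2, (-6 - 3)/2, (-1 + 10)/2)
  = (-7/2, -9/2, 9/2)
  = (-3.5, -4.5, 4.5)

(-3.5, -4.5, 4.5)


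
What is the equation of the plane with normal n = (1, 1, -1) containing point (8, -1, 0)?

The plane through P with normal n = (a, b, c) satisfies n·(r - P) = 0,
i.e. ax + by + cz = a·x₀ + b·y₀ + c·z₀.
d = 1·8 + 1·(-1) + (-1)·0
  = 8 - 1 + 0
  = 7
Equation: x + y - z = 7

x + y - z = 7


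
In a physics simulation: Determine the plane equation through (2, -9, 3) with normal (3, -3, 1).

The plane through P with normal n = (a, b, c) satisfies n·(r - P) = 0,
i.e. ax + by + cz = a·x₀ + b·y₀ + c·z₀.
d = 3·2 + (-3)·(-9) + 1·3
  = 6 + 27 + 3
  = 36
Equation: 3x - 3y + z = 36

3x - 3y + z = 36


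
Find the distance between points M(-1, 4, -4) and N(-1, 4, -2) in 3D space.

d = √[(x₂-x₁)² + (y₂-y₁)² + (z₂-z₁)²]
  = √[0² + 0² + 2²]
  = √[0 + 0 + 4]
  = √4
  ≈ 2

2


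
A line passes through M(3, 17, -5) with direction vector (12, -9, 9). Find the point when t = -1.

P(t) = M + t·d
  = (3 + 12·(-1), 17 + (-9)·(-1), -5 + 9·(-1))
  = (3 - 12, 17 + 9, -5 - 9)
  = (-9, 26, -14)

(-9, 26, -14)


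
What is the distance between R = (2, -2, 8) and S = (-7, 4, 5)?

d = √[(x₂-x₁)² + (y₂-y₁)² + (z₂-z₁)²]
  = √[(-9)² + 6² + (-3)²]
  = √[81 + 36 + 9]
  = √126
  ≈ 11.22

11.22


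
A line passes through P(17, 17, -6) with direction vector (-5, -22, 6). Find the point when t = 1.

P(t) = P + t·d
  = (17 + (-5)·1, 17 + (-22)·1, -6 + 6·1)
  = (17 - 5, 17 - 22, -6 + 6)
  = (12, -5, 0)

(12, -5, 0)


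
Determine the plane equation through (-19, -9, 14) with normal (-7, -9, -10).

The plane through P with normal n = (a, b, c) satisfies n·(r - P) = 0,
i.e. ax + by + cz = a·x₀ + b·y₀ + c·z₀.
d = (-7)·(-19) + (-9)·(-9) + (-10)·14
  = 133 + 81 - 140
  = 74
Equation: -7x - 9y - 10z = 74

-7x - 9y - 10z = 74


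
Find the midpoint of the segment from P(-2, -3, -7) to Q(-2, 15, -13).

M = ((x₁+x₂)/2, (y₁+y₂)/2, (z₁+z₂)/2)
  = ((-2 - 2)/2, (-3 + 15)/2, (-7 - 13)/2)
  = (-4/2, 12/2, -20/2)
  = (-2, 6, -10)

(-2, 6, -10)


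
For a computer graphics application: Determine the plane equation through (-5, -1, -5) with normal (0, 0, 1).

The plane through P with normal n = (a, b, c) satisfies n·(r - P) = 0,
i.e. ax + by + cz = a·x₀ + b·y₀ + c·z₀.
d = 0·(-5) + 0·(-1) + 1·(-5)
  = 0 + 0 - 5
  = -5
Equation: z = -5

z = -5


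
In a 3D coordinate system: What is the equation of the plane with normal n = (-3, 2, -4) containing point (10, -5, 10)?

The plane through P with normal n = (a, b, c) satisfies n·(r - P) = 0,
i.e. ax + by + cz = a·x₀ + b·y₀ + c·z₀.
d = (-3)·10 + 2·(-5) + (-4)·10
  = -30 - 10 - 40
  = -80
Equation: -3x + 2y - 4z = -80

-3x + 2y - 4z = -80


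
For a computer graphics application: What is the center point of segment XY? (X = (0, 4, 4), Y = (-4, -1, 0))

M = ((x₁+x₂)/2, (y₁+y₂)/2, (z₁+z₂)/2)
  = ((0 - 4)/2, (4 - 1)/2, (4 + 0)/2)
  = (-4/2, 3/2, 4/2)
  = (-2, 1.5, 2)

(-2, 1.5, 2)


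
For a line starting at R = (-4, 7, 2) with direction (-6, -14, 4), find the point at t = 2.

P(t) = R + t·d
  = (-4 + (-6)·2, 7 + (-14)·2, 2 + 4·2)
  = (-4 - 12, 7 - 28, 2 + 8)
  = (-16, -21, 10)

(-16, -21, 10)


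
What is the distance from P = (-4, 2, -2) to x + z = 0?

distance = |a·x₀ + b·y₀ + c·z₀ - d| / √(a² + b² + c²)
  = |1·(-4) + 0·2 + 1·(-2) - 0| / √(1² + 0² + 1²)
  = |-4 + 0 - 2 + 0| / √(1 + 0 + 1)
  = |-6| / √2
  = 6 / 1.414
  ≈ 4.243

4.243


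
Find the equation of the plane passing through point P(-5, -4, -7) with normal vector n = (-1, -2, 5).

The plane through P with normal n = (a, b, c) satisfies n·(r - P) = 0,
i.e. ax + by + cz = a·x₀ + b·y₀ + c·z₀.
d = (-1)·(-5) + (-2)·(-4) + 5·(-7)
  = 5 + 8 - 35
  = -22
Equation: -x - 2y + 5z = -22

-x - 2y + 5z = -22


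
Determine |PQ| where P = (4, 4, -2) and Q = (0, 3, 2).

d = √[(x₂-x₁)² + (y₂-y₁)² + (z₂-z₁)²]
  = √[(-4)² + (-1)² + 4²]
  = √[16 + 1 + 16]
  = √33
  ≈ 5.745

5.745


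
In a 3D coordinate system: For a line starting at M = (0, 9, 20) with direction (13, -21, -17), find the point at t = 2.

P(t) = M + t·d
  = (0 + 13·2, 9 + (-21)·2, 20 + (-17)·2)
  = (0 + 26, 9 - 42, 20 - 34)
  = (26, -33, -14)

(26, -33, -14)


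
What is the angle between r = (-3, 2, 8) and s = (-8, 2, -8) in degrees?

r·s = (-3)·(-8) + 2·2 + 8·(-8) = 24 + 4 - 64 = -36
|r| = √((-3)² + 2² + 8²) = √77 ≈ 8.775
|s| = √((-8)² + 2² + (-8)²) = √132 ≈ 11.49
cos θ = (r·s)/(|r||s|) = -36/(8.775·11.49) ≈ -0.3571
θ = arccos(-0.3571) ≈ 110.9°

110.9°


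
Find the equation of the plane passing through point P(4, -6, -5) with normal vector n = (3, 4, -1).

The plane through P with normal n = (a, b, c) satisfies n·(r - P) = 0,
i.e. ax + by + cz = a·x₀ + b·y₀ + c·z₀.
d = 3·4 + 4·(-6) + (-1)·(-5)
  = 12 - 24 + 5
  = -7
Equation: 3x + 4y - z = -7

3x + 4y - z = -7


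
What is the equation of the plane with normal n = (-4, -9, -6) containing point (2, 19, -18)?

The plane through P with normal n = (a, b, c) satisfies n·(r - P) = 0,
i.e. ax + by + cz = a·x₀ + b·y₀ + c·z₀.
d = (-4)·2 + (-9)·19 + (-6)·(-18)
  = -8 - 171 + 108
  = -71
Equation: -4x - 9y - 6z = -71

-4x - 9y - 6z = -71


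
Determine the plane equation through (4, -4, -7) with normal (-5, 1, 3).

The plane through P with normal n = (a, b, c) satisfies n·(r - P) = 0,
i.e. ax + by + cz = a·x₀ + b·y₀ + c·z₀.
d = (-5)·4 + 1·(-4) + 3·(-7)
  = -20 - 4 - 21
  = -45
Equation: -5x + y + 3z = -45

-5x + y + 3z = -45


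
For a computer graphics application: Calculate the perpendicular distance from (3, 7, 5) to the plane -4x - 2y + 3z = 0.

distance = |a·x₀ + b·y₀ + c·z₀ - d| / √(a² + b² + c²)
  = |(-4)·3 + (-2)·7 + 3·5 - 0| / √((-4)² + (-2)² + 3²)
  = |-12 - 14 + 15 + 0| / √(16 + 4 + 9)
  = |-11| / √29
  = 11 / 5.385
  ≈ 2.043

2.043


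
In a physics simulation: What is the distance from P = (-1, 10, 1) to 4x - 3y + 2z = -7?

distance = |a·x₀ + b·y₀ + c·z₀ - d| / √(a² + b² + c²)
  = |4·(-1) + (-3)·10 + 2·1 - (-7)| / √(4² + (-3)² + 2²)
  = |-4 - 30 + 2 + 7| / √(16 + 9 + 4)
  = |-25| / √29
  = 25 / 5.385
  ≈ 4.642

4.642


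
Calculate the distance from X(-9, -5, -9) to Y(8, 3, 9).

d = √[(x₂-x₁)² + (y₂-y₁)² + (z₂-z₁)²]
  = √[17² + 8² + 18²]
  = √[289 + 64 + 324]
  = √677
  ≈ 26.02

26.02


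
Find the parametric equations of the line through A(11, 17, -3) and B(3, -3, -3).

Direction vector d = B - A = (3 - 11, -3 - 17, -3 + 3) = (-8, -20, 0)
Parametric form r = A + t·d:
x = 11 - 8t, y = 17 - 20t, z = -3

x = 11 - 8t, y = 17 - 20t, z = -3


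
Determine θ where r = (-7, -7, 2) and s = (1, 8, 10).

r·s = (-7)·1 + (-7)·8 + 2·10 = -7 - 56 + 20 = -43
|r| = √((-7)² + (-7)² + 2²) = √102 ≈ 10.1
|s| = √(1² + 8² + 10²) = √165 ≈ 12.85
cos θ = (r·s)/(|r||s|) = -43/(10.1·12.85) ≈ -0.3315
θ = arccos(-0.3315) ≈ 109.4°

109.4°


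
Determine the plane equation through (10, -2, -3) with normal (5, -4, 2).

The plane through P with normal n = (a, b, c) satisfies n·(r - P) = 0,
i.e. ax + by + cz = a·x₀ + b·y₀ + c·z₀.
d = 5·10 + (-4)·(-2) + 2·(-3)
  = 50 + 8 - 6
  = 52
Equation: 5x - 4y + 2z = 52

5x - 4y + 2z = 52


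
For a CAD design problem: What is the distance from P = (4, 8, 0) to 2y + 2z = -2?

distance = |a·x₀ + b·y₀ + c·z₀ - d| / √(a² + b² + c²)
  = |0·4 + 2·8 + 2·0 - (-2)| / √(0² + 2² + 2²)
  = |0 + 16 + 0 + 2| / √(0 + 4 + 4)
  = |18| / √8
  = 18 / 2.828
  ≈ 6.364

6.364


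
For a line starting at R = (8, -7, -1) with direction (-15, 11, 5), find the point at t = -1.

P(t) = R + t·d
  = (8 + (-15)·(-1), -7 + 11·(-1), -1 + 5·(-1))
  = (8 + 15, -7 - 11, -1 - 5)
  = (23, -18, -6)

(23, -18, -6)


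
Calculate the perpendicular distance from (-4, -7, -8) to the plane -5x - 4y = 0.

distance = |a·x₀ + b·y₀ + c·z₀ - d| / √(a² + b² + c²)
  = |(-5)·(-4) + (-4)·(-7) + 0·(-8) - 0| / √((-5)² + (-4)² + 0²)
  = |20 + 28 + 0 + 0| / √(25 + 16 + 0)
  = |48| / √41
  = 48 / 6.403
  ≈ 7.496

7.496


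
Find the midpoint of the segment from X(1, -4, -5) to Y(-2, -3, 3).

M = ((x₁+x₂)/2, (y₁+y₂)/2, (z₁+z₂)/2)
  = ((1 - 2)/2, (-4 - 3)/2, (-5 + 3)/2)
  = (-1/2, -7/2, -2/2)
  = (-0.5, -3.5, -1)

(-0.5, -3.5, -1)


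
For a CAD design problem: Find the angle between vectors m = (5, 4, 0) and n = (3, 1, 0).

m·n = 5·3 + 4·1 + 0·0 = 15 + 4 + 0 = 19
|m| = √(5² + 4² + 0²) = √41 ≈ 6.403
|n| = √(3² + 1² + 0²) = √10 ≈ 3.162
cos θ = (m·n)/(|m||n|) = 19/(6.403·3.162) ≈ 0.9383
θ = arccos(0.9383) ≈ 20.22°

20.22°


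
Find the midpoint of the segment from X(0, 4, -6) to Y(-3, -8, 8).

M = ((x₁+x₂)/2, (y₁+y₂)/2, (z₁+z₂)/2)
  = ((0 - 3)/2, (4 - 8)/2, (-6 + 8)/2)
  = (-3/2, -4/2, 2/2)
  = (-1.5, -2, 1)

(-1.5, -2, 1)


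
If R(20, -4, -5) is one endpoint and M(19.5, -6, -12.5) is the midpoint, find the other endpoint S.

S = 2M - R
  = (2·19.5 - 20, 2·(-6) - (-4), 2·(-12.5) - (-5))
  = (39 - 20, -12 + 4, -25 + 5)
  = (19, -8, -20)

(19, -8, -20)


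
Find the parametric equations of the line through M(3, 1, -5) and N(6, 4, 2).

Direction vector d = N - M = (6 - 3, 4 - 1, 2 + 5) = (3, 3, 7)
Parametric form r = M + t·d:
x = 3 + 3t, y = 1 + 3t, z = -5 + 7t

x = 3 + 3t, y = 1 + 3t, z = -5 + 7t


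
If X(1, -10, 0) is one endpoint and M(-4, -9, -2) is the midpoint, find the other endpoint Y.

Y = 2M - X
  = (2·(-4) - 1, 2·(-9) - (-10), 2·(-2) - 0)
  = (-8 - 1, -18 + 10, -4 + 0)
  = (-9, -8, -4)

(-9, -8, -4)


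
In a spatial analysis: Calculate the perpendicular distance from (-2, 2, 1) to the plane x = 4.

distance = |a·x₀ + b·y₀ + c·z₀ - d| / √(a² + b² + c²)
  = |1·(-2) + 0·2 + 0·1 - 4| / √(1² + 0² + 0²)
  = |-2 + 0 + 0 - 4| / √(1 + 0 + 0)
  = |-6| / √1
  = 6 / 1
  ≈ 6

6


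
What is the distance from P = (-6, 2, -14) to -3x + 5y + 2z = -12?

distance = |a·x₀ + b·y₀ + c·z₀ - d| / √(a² + b² + c²)
  = |(-3)·(-6) + 5·2 + 2·(-14) - (-12)| / √((-3)² + 5² + 2²)
  = |18 + 10 - 28 + 12| / √(9 + 25 + 4)
  = |12| / √38
  = 12 / 6.164
  ≈ 1.947

1.947


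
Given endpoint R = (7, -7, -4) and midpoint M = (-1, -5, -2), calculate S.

S = 2M - R
  = (2·(-1) - 7, 2·(-5) - (-7), 2·(-2) - (-4))
  = (-2 - 7, -10 + 7, -4 + 4)
  = (-9, -3, 0)

(-9, -3, 0)


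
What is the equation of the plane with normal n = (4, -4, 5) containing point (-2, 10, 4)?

The plane through P with normal n = (a, b, c) satisfies n·(r - P) = 0,
i.e. ax + by + cz = a·x₀ + b·y₀ + c·z₀.
d = 4·(-2) + (-4)·10 + 5·4
  = -8 - 40 + 20
  = -28
Equation: 4x - 4y + 5z = -28

4x - 4y + 5z = -28


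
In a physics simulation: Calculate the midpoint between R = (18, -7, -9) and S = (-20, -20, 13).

M = ((x₁+x₂)/2, (y₁+y₂)/2, (z₁+z₂)/2)
  = ((18 - 20)/2, (-7 - 20)/2, (-9 + 13)/2)
  = (-2/2, -27/2, 4/2)
  = (-1, -13.5, 2)

(-1, -13.5, 2)


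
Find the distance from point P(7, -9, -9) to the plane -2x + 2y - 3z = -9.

distance = |a·x₀ + b·y₀ + c·z₀ - d| / √(a² + b² + c²)
  = |(-2)·7 + 2·(-9) + (-3)·(-9) - (-9)| / √((-2)² + 2² + (-3)²)
  = |-14 - 18 + 27 + 9| / √(4 + 4 + 9)
  = |4| / √17
  = 4 / 4.123
  ≈ 0.9701

0.9701


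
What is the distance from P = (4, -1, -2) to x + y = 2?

distance = |a·x₀ + b·y₀ + c·z₀ - d| / √(a² + b² + c²)
  = |1·4 + 1·(-1) + 0·(-2) - 2| / √(1² + 1² + 0²)
  = |4 - 1 + 0 - 2| / √(1 + 1 + 0)
  = |1| / √2
  = 1 / 1.414
  ≈ 0.7071

0.7071


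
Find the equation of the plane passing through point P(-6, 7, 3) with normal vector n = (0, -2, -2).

The plane through P with normal n = (a, b, c) satisfies n·(r - P) = 0,
i.e. ax + by + cz = a·x₀ + b·y₀ + c·z₀.
d = 0·(-6) + (-2)·7 + (-2)·3
  = 0 - 14 - 6
  = -20
Equation: -2y - 2z = -20

-2y - 2z = -20


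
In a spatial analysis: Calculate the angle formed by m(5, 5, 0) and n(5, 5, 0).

m·n = 5·5 + 5·5 + 0·0 = 25 + 25 + 0 = 50
|m| = √(5² + 5² + 0²) = √50 ≈ 7.071
|n| = √(5² + 5² + 0²) = √50 ≈ 7.071
cos θ = (m·n)/(|m||n|) = 50/(7.071·7.071) ≈ 1
θ = arccos(1) ≈ 0°

0°


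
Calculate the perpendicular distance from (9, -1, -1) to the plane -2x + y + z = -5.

distance = |a·x₀ + b·y₀ + c·z₀ - d| / √(a² + b² + c²)
  = |(-2)·9 + 1·(-1) + 1·(-1) - (-5)| / √((-2)² + 1² + 1²)
  = |-18 - 1 - 1 + 5| / √(4 + 1 + 1)
  = |-15| / √6
  = 15 / 2.449
  ≈ 6.124

6.124


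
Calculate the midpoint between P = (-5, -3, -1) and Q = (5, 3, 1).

M = ((x₁+x₂)/2, (y₁+y₂)/2, (z₁+z₂)/2)
  = ((-5 + 5)/2, (-3 + 3)/2, (-1 + 1)/2)
  = (0/2, 0/2, 0/2)
  = (0, 0, 0)

(0, 0, 0)


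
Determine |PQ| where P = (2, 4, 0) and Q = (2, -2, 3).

d = √[(x₂-x₁)² + (y₂-y₁)² + (z₂-z₁)²]
  = √[0² + (-6)² + 3²]
  = √[0 + 36 + 9]
  = √45
  ≈ 6.708

6.708


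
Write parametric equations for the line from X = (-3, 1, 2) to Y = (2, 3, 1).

Direction vector d = Y - X = (2 + 3, 3 - 1, 1 - 2) = (5, 2, -1)
Parametric form r = X + t·d:
x = -3 + 5t, y = 1 + 2t, z = 2 - t

x = -3 + 5t, y = 1 + 2t, z = 2 - t


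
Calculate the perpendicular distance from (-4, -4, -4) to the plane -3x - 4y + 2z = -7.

distance = |a·x₀ + b·y₀ + c·z₀ - d| / √(a² + b² + c²)
  = |(-3)·(-4) + (-4)·(-4) + 2·(-4) - (-7)| / √((-3)² + (-4)² + 2²)
  = |12 + 16 - 8 + 7| / √(9 + 16 + 4)
  = |27| / √29
  = 27 / 5.385
  ≈ 5.014

5.014


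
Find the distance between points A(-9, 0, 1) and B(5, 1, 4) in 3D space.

d = √[(x₂-x₁)² + (y₂-y₁)² + (z₂-z₁)²]
  = √[14² + 1² + 3²]
  = √[196 + 1 + 9]
  = √206
  ≈ 14.35

14.35


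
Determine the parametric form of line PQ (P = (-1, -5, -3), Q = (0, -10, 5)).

Direction vector d = Q - P = (0 + 1, -10 + 5, 5 + 3) = (1, -5, 8)
Parametric form r = P + t·d:
x = -1 + t, y = -5 - 5t, z = -3 + 8t

x = -1 + t, y = -5 - 5t, z = -3 + 8t


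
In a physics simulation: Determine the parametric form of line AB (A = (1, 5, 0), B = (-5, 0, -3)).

Direction vector d = B - A = (-5 - 1, 0 - 5, -3 + 0) = (-6, -5, -3)
Parametric form r = A + t·d:
x = 1 - 6t, y = 5 - 5t, z = 0 - 3t

x = 1 - 6t, y = 5 - 5t, z = 0 - 3t


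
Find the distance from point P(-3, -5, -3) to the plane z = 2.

distance = |a·x₀ + b·y₀ + c·z₀ - d| / √(a² + b² + c²)
  = |0·(-3) + 0·(-5) + 1·(-3) - 2| / √(0² + 0² + 1²)
  = |0 + 0 - 3 - 2| / √(0 + 0 + 1)
  = |-5| / √1
  = 5 / 1
  ≈ 5

5


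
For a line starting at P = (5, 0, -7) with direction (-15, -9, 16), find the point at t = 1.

P(t) = P + t·d
  = (5 + (-15)·1, 0 + (-9)·1, -7 + 16·1)
  = (5 - 15, 0 - 9, -7 + 16)
  = (-10, -9, 9)

(-10, -9, 9)


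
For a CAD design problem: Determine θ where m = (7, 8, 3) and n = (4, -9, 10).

m·n = 7·4 + 8·(-9) + 3·10 = 28 - 72 + 30 = -14
|m| = √(7² + 8² + 3²) = √122 ≈ 11.05
|n| = √(4² + (-9)² + 10²) = √197 ≈ 14.04
cos θ = (m·n)/(|m||n|) = -14/(11.05·14.04) ≈ -0.09031
θ = arccos(-0.09031) ≈ 95.18°

95.18°


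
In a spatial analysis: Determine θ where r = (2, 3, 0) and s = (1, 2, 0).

r·s = 2·1 + 3·2 + 0·0 = 2 + 6 + 0 = 8
|r| = √(2² + 3² + 0²) = √13 ≈ 3.606
|s| = √(1² + 2² + 0²) = √5 ≈ 2.236
cos θ = (r·s)/(|r||s|) = 8/(3.606·2.236) ≈ 0.9923
θ = arccos(0.9923) ≈ 7.125°

7.125°


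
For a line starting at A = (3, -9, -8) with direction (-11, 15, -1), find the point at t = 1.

P(t) = A + t·d
  = (3 + (-11)·1, -9 + 15·1, -8 + (-1)·1)
  = (3 - 11, -9 + 15, -8 - 1)
  = (-8, 6, -9)

(-8, 6, -9)


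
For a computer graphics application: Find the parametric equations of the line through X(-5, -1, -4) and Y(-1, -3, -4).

Direction vector d = Y - X = (-1 + 5, -3 + 1, -4 + 4) = (4, -2, 0)
Parametric form r = X + t·d:
x = -5 + 4t, y = -1 - 2t, z = -4

x = -5 + 4t, y = -1 - 2t, z = -4


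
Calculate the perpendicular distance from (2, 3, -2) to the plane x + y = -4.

distance = |a·x₀ + b·y₀ + c·z₀ - d| / √(a² + b² + c²)
  = |1·2 + 1·3 + 0·(-2) - (-4)| / √(1² + 1² + 0²)
  = |2 + 3 + 0 + 4| / √(1 + 1 + 0)
  = |9| / √2
  = 9 / 1.414
  ≈ 6.364

6.364


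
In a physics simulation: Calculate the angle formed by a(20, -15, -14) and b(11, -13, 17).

a·b = 20·11 + (-15)·(-13) + (-14)·17 = 220 + 195 - 238 = 177
|a| = √(20² + (-15)² + (-14)²) = √821 ≈ 28.65
|b| = √(11² + (-13)² + 17²) = √579 ≈ 24.06
cos θ = (a·b)/(|a||b|) = 177/(28.65·24.06) ≈ 0.2567
θ = arccos(0.2567) ≈ 75.12°

75.12°


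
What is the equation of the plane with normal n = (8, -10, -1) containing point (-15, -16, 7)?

The plane through P with normal n = (a, b, c) satisfies n·(r - P) = 0,
i.e. ax + by + cz = a·x₀ + b·y₀ + c·z₀.
d = 8·(-15) + (-10)·(-16) + (-1)·7
  = -120 + 160 - 7
  = 33
Equation: 8x - 10y - z = 33

8x - 10y - z = 33


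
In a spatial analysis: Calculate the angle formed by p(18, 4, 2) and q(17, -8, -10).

p·q = 18·17 + 4·(-8) + 2·(-10) = 306 - 32 - 20 = 254
|p| = √(18² + 4² + 2²) = √344 ≈ 18.55
|q| = √(17² + (-8)² + (-10)²) = √453 ≈ 21.28
cos θ = (p·q)/(|p||q|) = 254/(18.55·21.28) ≈ 0.6434
θ = arccos(0.6434) ≈ 49.95°

49.95°


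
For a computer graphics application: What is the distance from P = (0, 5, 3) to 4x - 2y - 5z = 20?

distance = |a·x₀ + b·y₀ + c·z₀ - d| / √(a² + b² + c²)
  = |4·0 + (-2)·5 + (-5)·3 - 20| / √(4² + (-2)² + (-5)²)
  = |0 - 10 - 15 - 20| / √(16 + 4 + 25)
  = |-45| / √45
  = 45 / 6.708
  ≈ 6.708

6.708


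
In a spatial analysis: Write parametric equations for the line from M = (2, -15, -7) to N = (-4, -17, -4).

Direction vector d = N - M = (-4 - 2, -17 + 15, -4 + 7) = (-6, -2, 3)
Parametric form r = M + t·d:
x = 2 - 6t, y = -15 - 2t, z = -7 + 3t

x = 2 - 6t, y = -15 - 2t, z = -7 + 3t


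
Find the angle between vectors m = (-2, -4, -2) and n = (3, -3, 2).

m·n = (-2)·3 + (-4)·(-3) + (-2)·2 = -6 + 12 - 4 = 2
|m| = √((-2)² + (-4)² + (-2)²) = √24 ≈ 4.899
|n| = √(3² + (-3)² + 2²) = √22 ≈ 4.69
cos θ = (m·n)/(|m||n|) = 2/(4.899·4.69) ≈ 0.08704
θ = arccos(0.08704) ≈ 85.01°

85.01°


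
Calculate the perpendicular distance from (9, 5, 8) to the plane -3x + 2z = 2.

distance = |a·x₀ + b·y₀ + c·z₀ - d| / √(a² + b² + c²)
  = |(-3)·9 + 0·5 + 2·8 - 2| / √((-3)² + 0² + 2²)
  = |-27 + 0 + 16 - 2| / √(9 + 0 + 4)
  = |-13| / √13
  = 13 / 3.606
  ≈ 3.606

3.606


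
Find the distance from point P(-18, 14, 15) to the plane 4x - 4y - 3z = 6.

distance = |a·x₀ + b·y₀ + c·z₀ - d| / √(a² + b² + c²)
  = |4·(-18) + (-4)·14 + (-3)·15 - 6| / √(4² + (-4)² + (-3)²)
  = |-72 - 56 - 45 - 6| / √(16 + 16 + 9)
  = |-179| / √41
  = 179 / 6.403
  ≈ 27.96

27.96


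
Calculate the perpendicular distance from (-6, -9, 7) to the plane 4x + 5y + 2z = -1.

distance = |a·x₀ + b·y₀ + c·z₀ - d| / √(a² + b² + c²)
  = |4·(-6) + 5·(-9) + 2·7 - (-1)| / √(4² + 5² + 2²)
  = |-24 - 45 + 14 + 1| / √(16 + 25 + 4)
  = |-54| / √45
  = 54 / 6.708
  ≈ 8.05

8.05


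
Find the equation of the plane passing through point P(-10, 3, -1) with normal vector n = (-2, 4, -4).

The plane through P with normal n = (a, b, c) satisfies n·(r - P) = 0,
i.e. ax + by + cz = a·x₀ + b·y₀ + c·z₀.
d = (-2)·(-10) + 4·3 + (-4)·(-1)
  = 20 + 12 + 4
  = 36
Equation: -2x + 4y - 4z = 36

-2x + 4y - 4z = 36


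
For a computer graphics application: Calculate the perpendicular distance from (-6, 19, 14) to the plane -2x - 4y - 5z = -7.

distance = |a·x₀ + b·y₀ + c·z₀ - d| / √(a² + b² + c²)
  = |(-2)·(-6) + (-4)·19 + (-5)·14 - (-7)| / √((-2)² + (-4)² + (-5)²)
  = |12 - 76 - 70 + 7| / √(4 + 16 + 25)
  = |-127| / √45
  = 127 / 6.708
  ≈ 18.93

18.93


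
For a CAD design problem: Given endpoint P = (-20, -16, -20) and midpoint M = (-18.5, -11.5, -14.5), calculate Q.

Q = 2M - P
  = (2·(-18.5) - (-20), 2·(-11.5) - (-16), 2·(-14.5) - (-20))
  = (-37 + 20, -23 + 16, -29 + 20)
  = (-17, -7, -9)

(-17, -7, -9)


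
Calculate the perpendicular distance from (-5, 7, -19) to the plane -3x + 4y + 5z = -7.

distance = |a·x₀ + b·y₀ + c·z₀ - d| / √(a² + b² + c²)
  = |(-3)·(-5) + 4·7 + 5·(-19) - (-7)| / √((-3)² + 4² + 5²)
  = |15 + 28 - 95 + 7| / √(9 + 16 + 25)
  = |-45| / √50
  = 45 / 7.071
  ≈ 6.364

6.364


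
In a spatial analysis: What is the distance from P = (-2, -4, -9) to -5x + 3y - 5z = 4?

distance = |a·x₀ + b·y₀ + c·z₀ - d| / √(a² + b² + c²)
  = |(-5)·(-2) + 3·(-4) + (-5)·(-9) - 4| / √((-5)² + 3² + (-5)²)
  = |10 - 12 + 45 - 4| / √(25 + 9 + 25)
  = |39| / √59
  = 39 / 7.681
  ≈ 5.077

5.077


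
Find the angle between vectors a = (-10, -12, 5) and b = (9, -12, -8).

a·b = (-10)·9 + (-12)·(-12) + 5·(-8) = -90 + 144 - 40 = 14
|a| = √((-10)² + (-12)² + 5²) = √269 ≈ 16.4
|b| = √(9² + (-12)² + (-8)²) = √289 ≈ 17
cos θ = (a·b)/(|a||b|) = 14/(16.4·17) ≈ 0.05021
θ = arccos(0.05021) ≈ 87.12°

87.12°


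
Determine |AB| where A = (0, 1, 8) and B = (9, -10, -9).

d = √[(x₂-x₁)² + (y₂-y₁)² + (z₂-z₁)²]
  = √[9² + (-11)² + (-17)²]
  = √[81 + 121 + 289]
  = √491
  ≈ 22.16

22.16


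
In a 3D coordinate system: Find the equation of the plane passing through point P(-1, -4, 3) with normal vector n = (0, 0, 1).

The plane through P with normal n = (a, b, c) satisfies n·(r - P) = 0,
i.e. ax + by + cz = a·x₀ + b·y₀ + c·z₀.
d = 0·(-1) + 0·(-4) + 1·3
  = 0 + 0 + 3
  = 3
Equation: z = 3

z = 3


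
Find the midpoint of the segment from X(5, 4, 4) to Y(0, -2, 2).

M = ((x₁+x₂)/2, (y₁+y₂)/2, (z₁+z₂)/2)
  = ((5 + 0)/2, (4 - 2)/2, (4 + 2)/2)
  = (5/2, 2/2, 6/2)
  = (2.5, 1, 3)

(2.5, 1, 3)


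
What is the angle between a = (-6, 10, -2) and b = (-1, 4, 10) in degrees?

a·b = (-6)·(-1) + 10·4 + (-2)·10 = 6 + 40 - 20 = 26
|a| = √((-6)² + 10² + (-2)²) = √140 ≈ 11.83
|b| = √((-1)² + 4² + 10²) = √117 ≈ 10.82
cos θ = (a·b)/(|a||b|) = 26/(11.83·10.82) ≈ 0.2031
θ = arccos(0.2031) ≈ 78.28°

78.28°


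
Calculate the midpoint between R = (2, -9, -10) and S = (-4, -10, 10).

M = ((x₁+x₂)/2, (y₁+y₂)/2, (z₁+z₂)/2)
  = ((2 - 4)/2, (-9 - 10)/2, (-10 + 10)/2)
  = (-2/2, -19/2, 0/2)
  = (-1, -9.5, 0)

(-1, -9.5, 0)


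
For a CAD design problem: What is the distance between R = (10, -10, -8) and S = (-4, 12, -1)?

d = √[(x₂-x₁)² + (y₂-y₁)² + (z₂-z₁)²]
  = √[(-14)² + 22² + 7²]
  = √[196 + 484 + 49]
  = √729
  ≈ 27

27


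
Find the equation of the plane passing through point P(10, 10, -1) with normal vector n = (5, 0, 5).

The plane through P with normal n = (a, b, c) satisfies n·(r - P) = 0,
i.e. ax + by + cz = a·x₀ + b·y₀ + c·z₀.
d = 5·10 + 0·10 + 5·(-1)
  = 50 + 0 - 5
  = 45
Equation: 5x + 5z = 45

5x + 5z = 45


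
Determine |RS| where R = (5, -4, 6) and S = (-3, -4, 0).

d = √[(x₂-x₁)² + (y₂-y₁)² + (z₂-z₁)²]
  = √[(-8)² + 0² + (-6)²]
  = √[64 + 0 + 36]
  = √100
  ≈ 10

10


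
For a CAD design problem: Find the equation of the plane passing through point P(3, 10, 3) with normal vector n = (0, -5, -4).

The plane through P with normal n = (a, b, c) satisfies n·(r - P) = 0,
i.e. ax + by + cz = a·x₀ + b·y₀ + c·z₀.
d = 0·3 + (-5)·10 + (-4)·3
  = 0 - 50 - 12
  = -62
Equation: -5y - 4z = -62

-5y - 4z = -62


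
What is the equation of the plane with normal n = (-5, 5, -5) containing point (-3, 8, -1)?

The plane through P with normal n = (a, b, c) satisfies n·(r - P) = 0,
i.e. ax + by + cz = a·x₀ + b·y₀ + c·z₀.
d = (-5)·(-3) + 5·8 + (-5)·(-1)
  = 15 + 40 + 5
  = 60
Equation: -5x + 5y - 5z = 60

-5x + 5y - 5z = 60


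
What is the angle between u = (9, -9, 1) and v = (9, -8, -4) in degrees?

u·v = 9·9 + (-9)·(-8) + 1·(-4) = 81 + 72 - 4 = 149
|u| = √(9² + (-9)² + 1²) = √163 ≈ 12.77
|v| = √(9² + (-8)² + (-4)²) = √161 ≈ 12.69
cos θ = (u·v)/(|u||v|) = 149/(12.77·12.69) ≈ 0.9198
θ = arccos(0.9198) ≈ 23.11°

23.11°
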